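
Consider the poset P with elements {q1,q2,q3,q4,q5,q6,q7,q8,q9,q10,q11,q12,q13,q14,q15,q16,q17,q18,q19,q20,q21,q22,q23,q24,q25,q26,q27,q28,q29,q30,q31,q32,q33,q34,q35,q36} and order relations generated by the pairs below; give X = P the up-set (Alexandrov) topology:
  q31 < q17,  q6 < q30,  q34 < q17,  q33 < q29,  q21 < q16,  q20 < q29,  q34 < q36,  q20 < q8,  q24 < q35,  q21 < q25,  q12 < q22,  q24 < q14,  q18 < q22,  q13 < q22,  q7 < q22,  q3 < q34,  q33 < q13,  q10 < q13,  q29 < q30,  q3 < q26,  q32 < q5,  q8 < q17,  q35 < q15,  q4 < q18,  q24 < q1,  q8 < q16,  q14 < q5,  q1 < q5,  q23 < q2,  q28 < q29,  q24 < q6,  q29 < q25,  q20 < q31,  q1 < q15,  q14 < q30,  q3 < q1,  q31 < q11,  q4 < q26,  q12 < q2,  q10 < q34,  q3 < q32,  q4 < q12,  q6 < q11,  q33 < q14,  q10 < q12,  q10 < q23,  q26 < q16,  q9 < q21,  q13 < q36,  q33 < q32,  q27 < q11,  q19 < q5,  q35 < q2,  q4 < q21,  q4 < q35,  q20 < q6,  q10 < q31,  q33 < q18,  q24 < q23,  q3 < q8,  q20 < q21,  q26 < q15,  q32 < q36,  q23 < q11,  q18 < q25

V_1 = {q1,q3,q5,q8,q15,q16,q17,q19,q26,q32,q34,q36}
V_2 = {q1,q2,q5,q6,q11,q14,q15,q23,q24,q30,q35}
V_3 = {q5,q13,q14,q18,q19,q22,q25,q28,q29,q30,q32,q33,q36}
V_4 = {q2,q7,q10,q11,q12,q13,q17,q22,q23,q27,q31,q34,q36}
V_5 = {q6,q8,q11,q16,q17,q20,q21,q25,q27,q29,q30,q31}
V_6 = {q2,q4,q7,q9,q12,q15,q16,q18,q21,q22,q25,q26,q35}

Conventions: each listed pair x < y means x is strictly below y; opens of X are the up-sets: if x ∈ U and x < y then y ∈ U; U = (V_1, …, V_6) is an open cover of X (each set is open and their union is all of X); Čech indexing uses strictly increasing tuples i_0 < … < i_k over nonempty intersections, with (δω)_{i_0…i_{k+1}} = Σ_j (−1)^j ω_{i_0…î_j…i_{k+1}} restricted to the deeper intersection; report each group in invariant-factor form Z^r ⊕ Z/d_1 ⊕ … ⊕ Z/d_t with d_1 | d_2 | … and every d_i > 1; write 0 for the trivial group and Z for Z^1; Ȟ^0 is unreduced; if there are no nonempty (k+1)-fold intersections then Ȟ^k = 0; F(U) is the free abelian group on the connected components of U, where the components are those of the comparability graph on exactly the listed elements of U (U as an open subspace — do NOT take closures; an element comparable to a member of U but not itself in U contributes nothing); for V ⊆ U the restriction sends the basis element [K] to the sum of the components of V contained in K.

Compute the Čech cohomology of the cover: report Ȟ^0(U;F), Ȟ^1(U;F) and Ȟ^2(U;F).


Ȟ^0(U;F) ≅ Z,  Ȟ^1(U;F) ≅ 0,  Ȟ^2(U;F) ≅ Z/2

nerve of the cover:
  V12={q1,q5,q15} V13={q5,q19,q32,q36} V14={q17,q34,q36} V15={q8,q16,q17} V16={q15,q16,q26} V23={q5,q14,q30} V24={q2,q11,q23} V25={q6,q11,q30} V26={q2,q15,q35} V34={q13,q22,q36} V35={q25,q29,q30} V36={q18,q22,q25} V45={q11,q17,q27,q31} V46={q2,q7,q12,q22} V56={q16,q21,q25}
  V123={q5} V126={q15} V134={q36} V145={q17} V156={q16} V235={q30} V245={q11} V246={q2} V346={q22} V356={q25}
components per intersection:
  V1: {q1,q3,q5,q8,q15,q16,q17,q19,q26,q32,q34,q36}
  V2: {q1,q2,q5,q6,q11,q14,q15,q23,q24,q30,q35}
  V3: {q5,q13,q14,q18,q19,q22,q25,q28,q29,q30,q32,q33,q36}
  V4: {q2,q7,q10,q11,q12,q13,q17,q22,q23,q27,q31,q34,q36}
  V5: {q6,q8,q11,q16,q17,q20,q21,q25,q27,q29,q30,q31}
  V6: {q2,q4,q7,q9,q12,q15,q16,q18,q21,q22,q25,q26,q35}
  V12: {q1,q5,q15}
  V13: {q5,q19,q32,q36}
  V14: {q17,q34,q36}
  V15: {q8,q16,q17}
  V16: {q15,q16,q26}
  V23: {q5,q14,q30}
  V24: {q2,q11,q23}
  V25: {q6,q11,q30}
  V26: {q2,q15,q35}
  V34: {q13,q22,q36}
  V35: {q25,q29,q30}
  V36: {q18,q22,q25}
  V45: {q11,q17,q27,q31}
  V46: {q2,q7,q12,q22}
  V56: {q16,q21,q25}
  V123: {q5}
  V126: {q15}
  V134: {q36}
  V145: {q17}
  V156: {q16}
  V235: {q30}
  V245: {q11}
  V246: {q2}
  V346: {q22}
  V356: {q25}
C dims 6,15,10; δ0: rk 5, SNF 1^5; δ1: rk 10, SNF 1^9·2
Ȟ^0 = (6 − 5) − 0 = 1, so Ȟ^0 ≅ Z
Ȟ^1 = (15 − 10) − 5 = 0, so Ȟ^1 ≅ 0
Ȟ^2 = (10 − 0) − 10 = 0 plus torsion [2], so Ȟ^2 ≅ Z/2


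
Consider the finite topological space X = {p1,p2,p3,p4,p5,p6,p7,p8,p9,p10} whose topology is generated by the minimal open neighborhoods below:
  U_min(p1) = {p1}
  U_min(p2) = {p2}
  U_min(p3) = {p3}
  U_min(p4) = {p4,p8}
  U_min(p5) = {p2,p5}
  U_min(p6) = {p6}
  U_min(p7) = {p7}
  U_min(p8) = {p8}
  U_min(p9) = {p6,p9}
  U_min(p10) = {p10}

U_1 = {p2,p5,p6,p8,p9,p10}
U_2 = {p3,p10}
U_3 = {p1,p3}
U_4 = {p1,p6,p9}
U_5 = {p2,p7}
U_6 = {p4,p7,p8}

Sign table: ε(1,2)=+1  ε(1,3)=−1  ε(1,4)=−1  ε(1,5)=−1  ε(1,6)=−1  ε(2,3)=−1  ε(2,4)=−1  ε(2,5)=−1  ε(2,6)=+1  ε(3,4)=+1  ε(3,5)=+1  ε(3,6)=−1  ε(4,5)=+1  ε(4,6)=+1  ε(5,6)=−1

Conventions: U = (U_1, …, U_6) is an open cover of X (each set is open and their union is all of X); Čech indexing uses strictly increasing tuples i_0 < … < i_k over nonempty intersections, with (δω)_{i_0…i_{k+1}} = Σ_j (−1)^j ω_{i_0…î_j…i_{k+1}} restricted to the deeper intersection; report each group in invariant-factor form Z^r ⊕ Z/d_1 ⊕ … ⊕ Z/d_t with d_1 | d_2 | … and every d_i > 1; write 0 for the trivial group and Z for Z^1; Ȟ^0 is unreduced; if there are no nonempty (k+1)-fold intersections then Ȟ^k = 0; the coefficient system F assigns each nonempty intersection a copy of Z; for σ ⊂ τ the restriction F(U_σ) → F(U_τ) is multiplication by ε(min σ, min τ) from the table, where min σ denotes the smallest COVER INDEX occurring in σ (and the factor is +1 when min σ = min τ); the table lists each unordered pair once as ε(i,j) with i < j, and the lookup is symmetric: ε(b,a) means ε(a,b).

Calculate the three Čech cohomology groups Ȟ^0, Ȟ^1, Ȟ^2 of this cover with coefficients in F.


Ȟ^0 = 0; Ȟ^1 = Z ⊕ Z/2; Ȟ^2 = 0

nerve of the cover:
  U12={p10} U14={p6,p9} U15={p2} U16={p8} U23={p3} U34={p1} U56={p7}
C dims 6,7; δ0: rk 6, SNF 1^5·2
Ȟ^0 = (6 − 6) − 0 = 0, so Ȟ^0 ≅ 0
Ȟ^1 = (7 − 0) − 6 = 1 plus torsion [2], so Ȟ^1 ≅ Z ⊕ Z/2
Ȟ^2 = (0 − 0) − 0 = 0, so Ȟ^2 ≅ 0


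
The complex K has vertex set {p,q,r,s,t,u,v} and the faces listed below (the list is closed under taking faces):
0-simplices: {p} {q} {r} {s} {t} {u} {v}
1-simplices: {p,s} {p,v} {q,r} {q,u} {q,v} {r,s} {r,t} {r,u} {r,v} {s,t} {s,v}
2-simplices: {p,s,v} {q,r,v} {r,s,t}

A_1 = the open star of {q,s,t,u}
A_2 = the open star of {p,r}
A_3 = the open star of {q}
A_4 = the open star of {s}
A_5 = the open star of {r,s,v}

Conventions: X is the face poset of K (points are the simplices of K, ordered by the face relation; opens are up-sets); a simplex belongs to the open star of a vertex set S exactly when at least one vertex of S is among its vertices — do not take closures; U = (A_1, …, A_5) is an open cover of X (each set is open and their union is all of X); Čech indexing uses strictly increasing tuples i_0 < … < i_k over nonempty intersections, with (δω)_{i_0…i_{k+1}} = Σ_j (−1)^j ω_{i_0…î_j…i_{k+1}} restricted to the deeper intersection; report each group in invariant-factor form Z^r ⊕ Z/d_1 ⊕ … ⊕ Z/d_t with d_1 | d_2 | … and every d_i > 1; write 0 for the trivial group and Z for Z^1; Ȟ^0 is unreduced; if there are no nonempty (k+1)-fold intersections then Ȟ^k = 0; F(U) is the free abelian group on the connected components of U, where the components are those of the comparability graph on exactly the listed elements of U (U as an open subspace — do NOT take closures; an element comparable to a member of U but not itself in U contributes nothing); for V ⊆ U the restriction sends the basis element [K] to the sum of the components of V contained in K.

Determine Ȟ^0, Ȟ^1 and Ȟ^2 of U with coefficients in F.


cover nerve:
  A1={{q},{s},{t},{u},{p,s},{q,r},{q,u},{q,v},{r,s},{r,t},{r,u},{s,t},{s,v},{p,s,v},{q,r,v},{r,s,t}} A2={{p},{r},{p,s},{p,v},{q,r},{r,s},{r,t},{r,u},{r,v},{p,s,v},{q,r,v},{r,s,t}} A3={{q},{q,r},{q,u},{q,v},{q,r,v}} A4={{s},{p,s},{r,s},{s,t},{s,v},{p,s,v},{r,s,t}} A5={{r},{s},{v},{p,s},{p,v},{q,r},{q,v},{r,s},{r,t},{r,u},{r,v},{s,t},{s,v},{p,s,v},{q,r,v},{r,s,t}}
  A12={{p,s},{q,r},{r,s},{r,t},{r,u},{p,s,v},{q,r,v},{r,s,t}} A13={{q},{q,r},{q,u},{q,v},{q,r,v}} A14={{s},{p,s},{r,s},{s,t},{s,v},{p,s,v},{r,s,t}} A15={{s},{p,s},{q,r},{q,v},{r,s},{r,t},{r,u},{s,t},{s,v},{p,s,v},{q,r,v},{r,s,t}} A23={{q,r},{q,r,v}} A24={{p,s},{r,s},{p,s,v},{r,s,t}} A25={{r},{p,s},{p,v},{q,r},{r,s},{r,t},{r,u},{r,v},{p,s,v},{q,r,v},{r,s,t}} A35={{q,r},{q,v},{q,r,v}} A45={{s},{p,s},{r,s},{s,t},{s,v},{p,s,v},{r,s,t}}
  A123={{q,r},{q,r,v}} A124={{p,s},{r,s},{p,s,v},{r,s,t}} A125={{p,s},{q,r},{r,s},{r,t},{r,u},{p,s,v},{q,r,v},{r,s,t}} A135={{q,r},{q,v},{q,r,v}} A145={{s},{p,s},{r,s},{s,t},{s,v},{p,s,v},{r,s,t}} A235={{q,r},{q,r,v}} A245={{p,s},{r,s},{p,s,v},{r,s,t}}
  A1235={{q,r},{q,r,v}} A1245={{p,s},{r,s},{p,s,v},{r,s,t}}
components per intersection:
  A1: {{q},{u},{q,r},{q,u},{q,v},{r,u},{q,r,v}} {{s},{t},{p,s},{r,s},{r,t},{s,t},{s,v},{p,s,v},{r,s,t}}
  A2: {{p},{p,s},{p,v},{p,s,v}} {{r},{q,r},{r,s},{r,t},{r,u},{r,v},{q,r,v},{r,s,t}}
  A3: {{q},{q,r},{q,u},{q,v},{q,r,v}}
  A4: {{s},{p,s},{r,s},{s,t},{s,v},{p,s,v},{r,s,t}}
  A5: {{r},{s},{v},{p,s},{p,v},{q,r},{q,v},{r,s},{r,t},{r,u},{r,v},{s,t},{s,v},{p,s,v},{q,r,v},{r,s,t}}
  A12: {{p,s},{p,s,v}} {{q,r},{q,r,v}} {{r,s},{r,t},{r,s,t}} {{r,u}}
  A13: {{q},{q,r},{q,u},{q,v},{q,r,v}}
  A14: {{s},{p,s},{r,s},{s,t},{s,v},{p,s,v},{r,s,t}}
  A15: {{s},{p,s},{r,s},{r,t},{s,t},{s,v},{p,s,v},{r,s,t}} {{q,r},{q,v},{q,r,v}} {{r,u}}
  A23: {{q,r},{q,r,v}}
  A24: {{p,s},{p,s,v}} {{r,s},{r,s,t}}
  A25: {{r},{q,r},{r,s},{r,t},{r,u},{r,v},{q,r,v},{r,s,t}} {{p,s},{p,v},{p,s,v}}
  A35: {{q,r},{q,v},{q,r,v}}
  A45: {{s},{p,s},{r,s},{s,t},{s,v},{p,s,v},{r,s,t}}
  A123: {{q,r},{q,r,v}}
  A124: {{p,s},{p,s,v}} {{r,s},{r,s,t}}
  A125: {{p,s},{p,s,v}} {{q,r},{q,r,v}} {{r,s},{r,t},{r,s,t}} {{r,u}}
  A135: {{q,r},{q,v},{q,r,v}}
  A145: {{s},{p,s},{r,s},{s,t},{s,v},{p,s,v},{r,s,t}}
  A235: {{q,r},{q,r,v}}
  A245: {{p,s},{p,s,v}} {{r,s},{r,s,t}}
  A1235: {{q,r},{q,r,v}}
  A1245: {{p,s},{p,s,v}} {{r,s},{r,s,t}}
C dims 7,16,12,3; δ0: rk 6, SNF 1^6; δ1: rk 9, SNF 1^9; δ2: rk 3, SNF 1^3
Ȟ^0: (7−6)−0=1 ⇒ Z
Ȟ^1: (16−9)−6=1 ⇒ Z
Ȟ^2: (12−3)−9=0 ⇒ 0

Ȟ^0 = Z; Ȟ^1 = Z; Ȟ^2 = 0


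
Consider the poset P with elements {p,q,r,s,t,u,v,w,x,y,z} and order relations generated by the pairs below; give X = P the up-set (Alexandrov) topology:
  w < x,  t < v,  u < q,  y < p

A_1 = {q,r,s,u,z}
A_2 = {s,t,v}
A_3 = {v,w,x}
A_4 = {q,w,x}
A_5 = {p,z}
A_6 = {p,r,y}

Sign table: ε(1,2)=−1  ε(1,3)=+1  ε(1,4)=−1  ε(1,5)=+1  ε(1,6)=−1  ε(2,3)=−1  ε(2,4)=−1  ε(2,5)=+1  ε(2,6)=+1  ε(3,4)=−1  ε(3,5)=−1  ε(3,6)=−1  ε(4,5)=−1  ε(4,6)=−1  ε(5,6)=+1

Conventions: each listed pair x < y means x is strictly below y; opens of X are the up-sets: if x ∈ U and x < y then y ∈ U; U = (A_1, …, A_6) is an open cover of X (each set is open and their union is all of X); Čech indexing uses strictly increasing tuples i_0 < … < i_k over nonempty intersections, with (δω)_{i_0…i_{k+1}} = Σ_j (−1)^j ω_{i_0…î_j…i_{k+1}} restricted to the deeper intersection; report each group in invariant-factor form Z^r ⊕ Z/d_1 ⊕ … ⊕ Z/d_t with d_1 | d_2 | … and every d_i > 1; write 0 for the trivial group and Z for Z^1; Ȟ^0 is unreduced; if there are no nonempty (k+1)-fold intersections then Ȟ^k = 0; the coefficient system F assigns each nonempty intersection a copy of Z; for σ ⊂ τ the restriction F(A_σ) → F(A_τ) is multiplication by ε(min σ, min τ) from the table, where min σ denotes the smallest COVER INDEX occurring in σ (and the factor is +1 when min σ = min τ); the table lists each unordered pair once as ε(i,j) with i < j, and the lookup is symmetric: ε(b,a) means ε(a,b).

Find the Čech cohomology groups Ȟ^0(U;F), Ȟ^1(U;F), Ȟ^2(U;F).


Ȟ^0 ≅ 0, Ȟ^1 ≅ Z ⊕ Z/2, Ȟ^2 ≅ 0

nerve simplices:
  A12={s} A14={q} A15={z} A16={r} A23={v} A34={w,x} A56={p}
C dims 6,7; δ0: rk 6, SNF 1^5·2
degree 0: 6−6−0 = 0 → Ȟ^0 ≅ 0
degree 1: 7−0−6 = 1 plus torsion [2] → Ȟ^1 ≅ Z ⊕ Z/2
degree 2: 0−0−0 = 0 → Ȟ^2 ≅ 0


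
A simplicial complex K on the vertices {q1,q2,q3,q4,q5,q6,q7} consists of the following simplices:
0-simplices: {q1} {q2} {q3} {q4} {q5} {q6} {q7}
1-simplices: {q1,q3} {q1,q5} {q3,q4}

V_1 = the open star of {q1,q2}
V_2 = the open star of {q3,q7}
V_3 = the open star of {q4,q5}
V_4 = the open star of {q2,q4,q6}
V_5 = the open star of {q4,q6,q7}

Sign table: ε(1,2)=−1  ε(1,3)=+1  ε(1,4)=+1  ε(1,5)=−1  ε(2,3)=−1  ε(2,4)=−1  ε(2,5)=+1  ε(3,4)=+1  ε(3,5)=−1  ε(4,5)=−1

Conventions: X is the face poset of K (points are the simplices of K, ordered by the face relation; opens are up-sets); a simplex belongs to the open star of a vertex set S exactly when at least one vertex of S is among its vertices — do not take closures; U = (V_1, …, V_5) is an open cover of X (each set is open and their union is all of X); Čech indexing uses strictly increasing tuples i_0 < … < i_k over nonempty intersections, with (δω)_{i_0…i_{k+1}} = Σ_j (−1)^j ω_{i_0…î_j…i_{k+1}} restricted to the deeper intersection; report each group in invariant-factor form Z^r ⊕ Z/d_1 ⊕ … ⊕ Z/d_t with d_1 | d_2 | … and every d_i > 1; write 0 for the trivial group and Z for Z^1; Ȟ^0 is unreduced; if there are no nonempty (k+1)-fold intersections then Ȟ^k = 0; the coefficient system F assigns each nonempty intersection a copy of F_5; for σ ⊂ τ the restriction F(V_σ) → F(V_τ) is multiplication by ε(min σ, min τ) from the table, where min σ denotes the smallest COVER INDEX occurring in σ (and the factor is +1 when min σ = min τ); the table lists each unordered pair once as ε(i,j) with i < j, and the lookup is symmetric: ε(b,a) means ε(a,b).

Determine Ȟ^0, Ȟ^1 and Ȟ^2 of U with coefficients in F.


Ȟ^0 ≅ Z/5, Ȟ^1 ≅ Z/5 ⊕ Z/5 and Ȟ^2 ≅ 0

intersection data:
  V1={{q1},{q2},{q1,q3},{q1,q5}} V2={{q3},{q7},{q1,q3},{q3,q4}} V3={{q4},{q5},{q1,q5},{q3,q4}} V4={{q2},{q4},{q6},{q3,q4}} V5={{q4},{q6},{q7},{q3,q4}}
  V12={{q1,q3}} V13={{q1,q5}} V14={{q2}} V23={{q3,q4}} V24={{q3,q4}} V25={{q7},{q3,q4}} V34={{q4},{q3,q4}} V35={{q4},{q3,q4}} V45={{q4},{q6},{q3,q4}}
  V234={{q3,q4}} V235={{q3,q4}} V245={{q3,q4}} V345={{q4},{q3,q4}}
  V2345={{q3,q4}}
C dims 5,9,4,1; δ0: rk_F5 4; δ1: rk_F5 3; δ2: rk_F5 1
Ȟ^0 = (5 − 4) − 0 = 1, so Ȟ^0 ≅ Z/5
Ȟ^1 = (9 − 3) − 4 = 2, so Ȟ^1 ≅ Z/5 ⊕ Z/5
Ȟ^2 = (4 − 1) − 3 = 0, so Ȟ^2 ≅ 0


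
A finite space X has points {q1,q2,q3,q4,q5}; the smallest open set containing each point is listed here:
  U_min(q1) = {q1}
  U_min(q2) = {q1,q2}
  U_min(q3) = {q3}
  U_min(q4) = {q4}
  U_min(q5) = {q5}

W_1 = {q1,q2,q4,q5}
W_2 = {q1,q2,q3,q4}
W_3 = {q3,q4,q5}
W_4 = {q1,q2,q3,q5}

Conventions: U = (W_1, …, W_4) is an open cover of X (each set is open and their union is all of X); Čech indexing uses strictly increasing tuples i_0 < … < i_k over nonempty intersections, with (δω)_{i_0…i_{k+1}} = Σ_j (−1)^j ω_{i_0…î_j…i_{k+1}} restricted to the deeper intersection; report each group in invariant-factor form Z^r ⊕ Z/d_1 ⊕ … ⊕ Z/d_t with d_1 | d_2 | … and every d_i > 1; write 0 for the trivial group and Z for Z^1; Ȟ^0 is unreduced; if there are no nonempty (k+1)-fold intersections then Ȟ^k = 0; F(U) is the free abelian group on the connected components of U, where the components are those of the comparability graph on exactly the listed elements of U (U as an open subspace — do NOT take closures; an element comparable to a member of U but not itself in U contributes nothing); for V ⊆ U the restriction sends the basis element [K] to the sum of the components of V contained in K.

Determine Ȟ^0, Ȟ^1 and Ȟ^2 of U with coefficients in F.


Ȟ^0(U;F) ≅ Z^4, Ȟ^1(U;F) ≅ 0 and Ȟ^2(U;F) ≅ 0

cover nerve:
  W12={q1,q2,q4} W13={q4,q5} W14={q1,q2,q5} W23={q3,q4} W24={q1,q2,q3} W34={q3,q5}
  W123={q4} W124={q1,q2} W134={q5} W234={q3}
components per intersection:
  W1: {q1,q2} {q4} {q5}
  W2: {q1,q2} {q3} {q4}
  W3: {q3} {q4} {q5}
  W4: {q1,q2} {q3} {q5}
  W12: {q1,q2} {q4}
  W13: {q4} {q5}
  W14: {q1,q2} {q5}
  W23: {q3} {q4}
  W24: {q1,q2} {q3}
  W34: {q3} {q5}
  W123: {q4}
  W124: {q1,q2}
  W134: {q5}
  W234: {q3}
C dims 12,12,4; δ0: rk 8, SNF 1^8; δ1: rk 4, SNF 1^4
Ȟ^0: (12−8)−0=4 ⇒ Z^4
Ȟ^1: (12−4)−8=0 ⇒ 0
Ȟ^2: (4−0)−4=0 ⇒ 0


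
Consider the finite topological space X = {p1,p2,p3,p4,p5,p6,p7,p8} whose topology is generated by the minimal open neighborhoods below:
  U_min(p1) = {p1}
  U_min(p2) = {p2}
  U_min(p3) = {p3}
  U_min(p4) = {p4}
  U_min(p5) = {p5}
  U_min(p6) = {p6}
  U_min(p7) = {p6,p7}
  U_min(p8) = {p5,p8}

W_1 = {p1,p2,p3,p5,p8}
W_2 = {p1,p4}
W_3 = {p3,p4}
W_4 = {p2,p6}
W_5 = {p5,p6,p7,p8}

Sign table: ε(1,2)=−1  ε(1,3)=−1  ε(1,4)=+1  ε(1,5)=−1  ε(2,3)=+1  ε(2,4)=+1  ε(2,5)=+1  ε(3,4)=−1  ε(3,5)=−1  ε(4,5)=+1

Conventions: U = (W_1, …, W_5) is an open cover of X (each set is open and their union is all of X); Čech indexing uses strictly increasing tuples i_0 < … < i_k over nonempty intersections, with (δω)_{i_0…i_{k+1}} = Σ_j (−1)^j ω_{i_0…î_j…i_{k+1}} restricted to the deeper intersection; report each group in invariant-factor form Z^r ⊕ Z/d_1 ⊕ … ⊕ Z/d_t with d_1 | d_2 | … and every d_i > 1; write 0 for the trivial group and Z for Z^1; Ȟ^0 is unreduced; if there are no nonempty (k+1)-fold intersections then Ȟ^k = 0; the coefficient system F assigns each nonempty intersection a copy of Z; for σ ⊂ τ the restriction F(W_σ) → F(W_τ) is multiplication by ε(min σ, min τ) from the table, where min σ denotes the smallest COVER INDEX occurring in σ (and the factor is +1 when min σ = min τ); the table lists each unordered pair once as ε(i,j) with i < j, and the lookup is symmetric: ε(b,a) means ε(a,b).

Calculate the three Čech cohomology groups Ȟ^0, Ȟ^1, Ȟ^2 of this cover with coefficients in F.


Ȟ^0(U;F) ≅ 0, Ȟ^1(U;F) ≅ Z ⊕ Z/2 and Ȟ^2(U;F) ≅ 0

nerve of the cover:
  W12={p1} W13={p3} W14={p2} W15={p5,p8} W23={p4} W45={p6}
C dims 5,6; δ0: rk 5, SNF 1^4·2
Ȟ^0 = (5 − 5) − 0 = 0, so Ȟ^0 ≅ 0
Ȟ^1 = (6 − 0) − 5 = 1 plus torsion [2], so Ȟ^1 ≅ Z ⊕ Z/2
Ȟ^2 = (0 − 0) − 0 = 0, so Ȟ^2 ≅ 0


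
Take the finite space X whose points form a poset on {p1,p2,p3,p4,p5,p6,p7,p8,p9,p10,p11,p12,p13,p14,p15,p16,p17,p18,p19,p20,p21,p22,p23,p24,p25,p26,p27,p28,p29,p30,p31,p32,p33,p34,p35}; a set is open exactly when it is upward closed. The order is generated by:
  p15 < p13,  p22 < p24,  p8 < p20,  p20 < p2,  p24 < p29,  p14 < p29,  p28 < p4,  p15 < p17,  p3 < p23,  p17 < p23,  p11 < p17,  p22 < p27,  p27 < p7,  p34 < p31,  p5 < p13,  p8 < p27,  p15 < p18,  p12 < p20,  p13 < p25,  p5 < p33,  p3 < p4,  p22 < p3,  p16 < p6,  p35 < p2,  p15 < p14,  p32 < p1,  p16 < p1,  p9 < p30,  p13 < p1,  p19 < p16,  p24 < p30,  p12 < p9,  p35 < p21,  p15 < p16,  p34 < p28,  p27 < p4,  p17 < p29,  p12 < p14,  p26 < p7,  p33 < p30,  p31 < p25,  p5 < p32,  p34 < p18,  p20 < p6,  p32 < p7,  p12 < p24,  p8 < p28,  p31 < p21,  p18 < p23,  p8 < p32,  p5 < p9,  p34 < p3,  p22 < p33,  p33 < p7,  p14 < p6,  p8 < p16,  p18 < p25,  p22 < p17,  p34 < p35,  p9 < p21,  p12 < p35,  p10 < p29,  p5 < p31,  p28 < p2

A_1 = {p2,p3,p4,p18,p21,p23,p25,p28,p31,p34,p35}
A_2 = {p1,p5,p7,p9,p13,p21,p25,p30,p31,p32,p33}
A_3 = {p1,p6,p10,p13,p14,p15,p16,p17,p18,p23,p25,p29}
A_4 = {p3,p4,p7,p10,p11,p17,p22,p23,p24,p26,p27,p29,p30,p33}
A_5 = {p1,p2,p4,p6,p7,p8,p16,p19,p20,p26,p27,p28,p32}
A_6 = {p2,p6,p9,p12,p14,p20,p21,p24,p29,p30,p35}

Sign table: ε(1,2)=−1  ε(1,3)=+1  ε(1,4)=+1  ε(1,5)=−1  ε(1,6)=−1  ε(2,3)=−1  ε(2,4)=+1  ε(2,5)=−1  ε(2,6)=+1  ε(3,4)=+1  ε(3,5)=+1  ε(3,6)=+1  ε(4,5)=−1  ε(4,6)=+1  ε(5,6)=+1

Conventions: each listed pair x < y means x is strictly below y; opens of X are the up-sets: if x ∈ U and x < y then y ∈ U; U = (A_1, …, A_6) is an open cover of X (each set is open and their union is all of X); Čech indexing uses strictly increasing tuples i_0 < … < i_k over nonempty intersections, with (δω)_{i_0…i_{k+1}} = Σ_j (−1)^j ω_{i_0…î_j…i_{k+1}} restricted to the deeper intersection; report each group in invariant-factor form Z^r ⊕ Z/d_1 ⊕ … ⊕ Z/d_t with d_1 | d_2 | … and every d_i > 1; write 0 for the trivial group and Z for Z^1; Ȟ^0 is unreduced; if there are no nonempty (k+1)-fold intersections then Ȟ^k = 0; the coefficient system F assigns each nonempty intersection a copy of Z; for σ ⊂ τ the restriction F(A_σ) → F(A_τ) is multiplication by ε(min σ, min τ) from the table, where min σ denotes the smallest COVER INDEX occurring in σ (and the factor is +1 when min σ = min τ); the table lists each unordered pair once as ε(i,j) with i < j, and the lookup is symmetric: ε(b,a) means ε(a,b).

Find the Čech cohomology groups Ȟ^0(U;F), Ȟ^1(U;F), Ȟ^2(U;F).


Ȟ^0(U;F) ≅ 0,  Ȟ^1(U;F) ≅ Z/2,  Ȟ^2(U;F) ≅ Z

cover nerve:
  A12={p21,p25,p31} A13={p18,p23,p25} A14={p3,p4,p23} A15={p2,p4,p28} A16={p2,p21,p35} A23={p1,p13,p25} A24={p7,p30,p33} A25={p1,p7,p32} A26={p9,p21,p30} A34={p10,p17,p23,p29} A35={p1,p6,p16} A36={p6,p14,p29} A45={p4,p7,p26,p27} A46={p24,p29,p30} A56={p2,p6,p20}
  A123={p25} A126={p21} A134={p23} A145={p4} A156={p2} A235={p1} A245={p7} A246={p30} A346={p29} A356={p6}
C dims 6,15,10; δ0: rk 6, SNF 1^5·2; δ1: rk 9, SNF 1^9
Ȟ^0: (6−6)−0=0 ⇒ 0
Ȟ^1: (15−9)−6=0 plus torsion [2] ⇒ Z/2
Ȟ^2: (10−0)−9=1 ⇒ Z


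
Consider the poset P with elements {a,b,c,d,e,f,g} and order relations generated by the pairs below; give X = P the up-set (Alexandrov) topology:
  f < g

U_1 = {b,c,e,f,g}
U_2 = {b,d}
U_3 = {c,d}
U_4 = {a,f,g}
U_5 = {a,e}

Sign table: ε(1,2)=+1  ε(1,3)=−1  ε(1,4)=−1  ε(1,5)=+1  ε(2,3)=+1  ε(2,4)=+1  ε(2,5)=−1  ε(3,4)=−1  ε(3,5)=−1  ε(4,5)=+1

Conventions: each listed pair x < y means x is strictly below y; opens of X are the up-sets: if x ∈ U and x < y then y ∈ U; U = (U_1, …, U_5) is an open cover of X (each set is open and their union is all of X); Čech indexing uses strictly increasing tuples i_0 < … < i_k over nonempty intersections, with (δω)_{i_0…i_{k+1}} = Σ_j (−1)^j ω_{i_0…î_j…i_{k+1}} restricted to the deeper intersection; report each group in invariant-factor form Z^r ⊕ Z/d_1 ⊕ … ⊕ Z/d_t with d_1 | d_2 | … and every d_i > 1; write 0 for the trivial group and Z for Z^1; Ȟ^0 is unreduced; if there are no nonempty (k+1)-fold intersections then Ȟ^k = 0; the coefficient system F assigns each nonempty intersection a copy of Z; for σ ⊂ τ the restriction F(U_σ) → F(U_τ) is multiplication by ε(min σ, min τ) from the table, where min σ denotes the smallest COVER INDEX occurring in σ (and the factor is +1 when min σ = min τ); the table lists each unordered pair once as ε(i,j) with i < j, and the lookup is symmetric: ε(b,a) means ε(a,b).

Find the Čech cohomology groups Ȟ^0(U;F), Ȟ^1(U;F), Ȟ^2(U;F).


Ȟ^0 = 0, Ȟ^1 = Z ⊕ Z/2, Ȟ^2 = 0

nerve simplices:
  U12={b} U13={c} U14={f,g} U15={e} U23={d} U45={a}
C dims 5,6; δ0: rk 5, SNF 1^4·2
degree 0: 5−5−0 = 0 → Ȟ^0 ≅ 0
degree 1: 6−0−5 = 1 plus torsion [2] → Ȟ^1 ≅ Z ⊕ Z/2
degree 2: 0−0−0 = 0 → Ȟ^2 ≅ 0


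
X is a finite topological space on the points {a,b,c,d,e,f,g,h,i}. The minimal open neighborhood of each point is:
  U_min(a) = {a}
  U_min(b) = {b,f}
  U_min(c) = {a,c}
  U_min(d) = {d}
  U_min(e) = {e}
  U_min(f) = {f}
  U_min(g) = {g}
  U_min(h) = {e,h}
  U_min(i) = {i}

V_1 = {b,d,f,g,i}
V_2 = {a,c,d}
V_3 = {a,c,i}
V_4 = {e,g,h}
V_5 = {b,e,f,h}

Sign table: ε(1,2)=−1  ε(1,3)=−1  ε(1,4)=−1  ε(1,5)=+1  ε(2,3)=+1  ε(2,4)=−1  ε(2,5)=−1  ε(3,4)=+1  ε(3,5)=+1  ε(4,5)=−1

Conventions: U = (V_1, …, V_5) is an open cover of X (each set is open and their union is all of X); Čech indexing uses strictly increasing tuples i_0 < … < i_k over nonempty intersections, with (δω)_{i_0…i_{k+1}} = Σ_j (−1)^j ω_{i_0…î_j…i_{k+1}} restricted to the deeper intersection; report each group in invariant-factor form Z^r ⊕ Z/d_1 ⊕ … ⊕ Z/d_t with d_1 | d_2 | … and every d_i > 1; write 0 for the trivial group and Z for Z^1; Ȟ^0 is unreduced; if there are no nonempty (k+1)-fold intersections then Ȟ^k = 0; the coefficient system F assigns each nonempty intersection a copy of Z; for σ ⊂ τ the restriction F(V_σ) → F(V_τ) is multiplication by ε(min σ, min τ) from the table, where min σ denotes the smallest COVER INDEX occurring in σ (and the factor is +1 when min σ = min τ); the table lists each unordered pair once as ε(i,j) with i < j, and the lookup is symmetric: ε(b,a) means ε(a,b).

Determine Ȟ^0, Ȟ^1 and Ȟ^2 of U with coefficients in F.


Ȟ^0(U;F) ≅ Z, Ȟ^1(U;F) ≅ Z^2 and Ȟ^2(U;F) ≅ 0

nerve of the cover:
  V12={d} V13={i} V14={g} V15={b,f} V23={a,c} V45={e,h}
C dims 5,6; δ0: rk 4, SNF 1^4
Ȟ^0 = (5 − 4) − 0 = 1, so Ȟ^0 ≅ Z
Ȟ^1 = (6 − 0) − 4 = 2, so Ȟ^1 ≅ Z^2
Ȟ^2 = (0 − 0) − 0 = 0, so Ȟ^2 ≅ 0


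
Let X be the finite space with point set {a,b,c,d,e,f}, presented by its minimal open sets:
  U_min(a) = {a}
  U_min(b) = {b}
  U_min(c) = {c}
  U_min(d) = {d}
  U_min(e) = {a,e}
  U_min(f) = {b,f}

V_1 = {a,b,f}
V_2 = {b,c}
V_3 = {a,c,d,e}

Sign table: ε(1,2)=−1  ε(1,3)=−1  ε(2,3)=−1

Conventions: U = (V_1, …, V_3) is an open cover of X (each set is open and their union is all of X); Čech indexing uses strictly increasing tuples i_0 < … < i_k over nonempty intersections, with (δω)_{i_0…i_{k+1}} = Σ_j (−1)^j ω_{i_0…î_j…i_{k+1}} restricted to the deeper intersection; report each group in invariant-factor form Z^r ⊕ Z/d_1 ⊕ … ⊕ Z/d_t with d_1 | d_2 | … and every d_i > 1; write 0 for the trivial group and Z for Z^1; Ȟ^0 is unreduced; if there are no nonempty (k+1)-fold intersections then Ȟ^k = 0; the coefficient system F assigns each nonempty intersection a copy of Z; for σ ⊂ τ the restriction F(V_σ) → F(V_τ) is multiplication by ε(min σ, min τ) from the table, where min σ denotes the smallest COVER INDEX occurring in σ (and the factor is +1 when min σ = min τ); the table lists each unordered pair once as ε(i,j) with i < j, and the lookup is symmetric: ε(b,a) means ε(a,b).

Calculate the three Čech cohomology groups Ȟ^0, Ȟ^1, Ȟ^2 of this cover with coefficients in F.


nerve simplices:
  V12={b} V13={a} V23={c}
C dims 3,3; δ0: rk 3, SNF 1^2·2
degree 0: 3−3−0 = 0 → Ȟ^0 ≅ 0
degree 1: 3−0−3 = 0 plus torsion [2] → Ȟ^1 ≅ Z/2
degree 2: 0−0−0 = 0 → Ȟ^2 ≅ 0

Ȟ^0(U;F) ≅ 0; Ȟ^1(U;F) ≅ Z/2; Ȟ^2(U;F) ≅ 0


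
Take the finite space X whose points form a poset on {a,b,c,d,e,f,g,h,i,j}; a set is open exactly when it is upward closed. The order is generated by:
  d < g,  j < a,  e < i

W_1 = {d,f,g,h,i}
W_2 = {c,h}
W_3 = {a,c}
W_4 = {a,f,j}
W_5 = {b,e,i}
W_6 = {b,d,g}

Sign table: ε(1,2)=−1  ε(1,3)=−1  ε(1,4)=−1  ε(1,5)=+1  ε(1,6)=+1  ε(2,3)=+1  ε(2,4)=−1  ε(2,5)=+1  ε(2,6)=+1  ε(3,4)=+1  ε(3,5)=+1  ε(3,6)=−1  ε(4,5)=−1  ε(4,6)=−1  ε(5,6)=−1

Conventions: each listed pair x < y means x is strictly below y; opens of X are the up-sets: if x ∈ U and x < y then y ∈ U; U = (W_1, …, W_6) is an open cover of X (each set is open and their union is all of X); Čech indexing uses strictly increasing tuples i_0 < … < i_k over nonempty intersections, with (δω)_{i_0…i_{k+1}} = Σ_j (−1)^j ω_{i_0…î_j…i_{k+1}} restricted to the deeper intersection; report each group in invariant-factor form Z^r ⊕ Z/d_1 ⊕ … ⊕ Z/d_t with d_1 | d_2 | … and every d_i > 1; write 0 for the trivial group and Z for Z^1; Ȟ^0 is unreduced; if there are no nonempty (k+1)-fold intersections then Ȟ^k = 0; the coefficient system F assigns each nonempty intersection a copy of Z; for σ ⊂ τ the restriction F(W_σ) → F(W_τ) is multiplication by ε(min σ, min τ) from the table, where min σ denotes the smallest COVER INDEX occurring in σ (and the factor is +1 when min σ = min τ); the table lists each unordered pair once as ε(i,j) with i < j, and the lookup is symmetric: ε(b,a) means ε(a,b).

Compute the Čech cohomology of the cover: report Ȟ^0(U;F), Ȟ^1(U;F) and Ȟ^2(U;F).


nerve simplices:
  W12={h} W14={f} W15={i} W16={d,g} W23={c} W34={a} W56={b}
C dims 6,7; δ0: rk 6, SNF 1^5·2
degree 0: 6−6−0 = 0 → Ȟ^0 ≅ 0
degree 1: 7−0−6 = 1 plus torsion [2] → Ȟ^1 ≅ Z ⊕ Z/2
degree 2: 0−0−0 = 0 → Ȟ^2 ≅ 0

Ȟ^0(U;F) ≅ 0; Ȟ^1(U;F) ≅ Z ⊕ Z/2; Ȟ^2(U;F) ≅ 0


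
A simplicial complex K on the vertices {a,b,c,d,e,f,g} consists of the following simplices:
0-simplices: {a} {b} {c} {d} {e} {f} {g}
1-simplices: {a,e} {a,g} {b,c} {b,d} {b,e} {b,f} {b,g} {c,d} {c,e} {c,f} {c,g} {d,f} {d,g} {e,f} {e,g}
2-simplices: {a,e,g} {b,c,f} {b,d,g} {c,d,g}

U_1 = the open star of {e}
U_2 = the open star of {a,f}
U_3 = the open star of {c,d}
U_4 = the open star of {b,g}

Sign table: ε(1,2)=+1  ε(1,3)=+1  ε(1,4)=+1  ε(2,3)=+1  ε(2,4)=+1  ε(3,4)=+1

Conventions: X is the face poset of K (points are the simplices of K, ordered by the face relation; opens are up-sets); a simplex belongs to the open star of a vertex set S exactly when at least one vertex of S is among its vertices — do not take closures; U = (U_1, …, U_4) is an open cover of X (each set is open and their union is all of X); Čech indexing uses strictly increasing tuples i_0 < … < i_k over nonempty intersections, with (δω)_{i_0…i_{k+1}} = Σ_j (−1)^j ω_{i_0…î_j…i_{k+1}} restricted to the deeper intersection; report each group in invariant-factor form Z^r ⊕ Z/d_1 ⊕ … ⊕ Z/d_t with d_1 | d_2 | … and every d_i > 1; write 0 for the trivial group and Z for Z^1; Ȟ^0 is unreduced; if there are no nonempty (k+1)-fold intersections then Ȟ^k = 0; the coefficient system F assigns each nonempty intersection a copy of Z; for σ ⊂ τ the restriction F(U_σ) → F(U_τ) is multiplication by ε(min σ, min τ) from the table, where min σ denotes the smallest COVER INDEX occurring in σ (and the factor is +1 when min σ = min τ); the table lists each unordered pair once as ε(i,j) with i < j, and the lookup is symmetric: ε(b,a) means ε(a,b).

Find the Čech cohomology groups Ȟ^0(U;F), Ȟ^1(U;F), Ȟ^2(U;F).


cover nerve:
  U1={{e},{a,e},{b,e},{c,e},{e,f},{e,g},{a,e,g}} U2={{a},{f},{a,e},{a,g},{b,f},{c,f},{d,f},{e,f},{a,e,g},{b,c,f}} U3={{c},{d},{b,c},{b,d},{c,d},{c,e},{c,f},{c,g},{d,f},{d,g},{b,c,f},{b,d,g},{c,d,g}} U4={{b},{g},{a,g},{b,c},{b,d},{b,e},{b,f},{b,g},{c,g},{d,g},{e,g},{a,e,g},{b,c,f},{b,d,g},{c,d,g}}
  U12={{a,e},{e,f},{a,e,g}} U13={{c,e}} U14={{b,e},{e,g},{a,e,g}} U23={{c,f},{d,f},{b,c,f}} U24={{a,g},{b,f},{a,e,g},{b,c,f}} U34={{b,c},{b,d},{c,g},{d,g},{b,c,f},{b,d,g},{c,d,g}}
  U124={{a,e,g}} U234={{b,c,f}}
C dims 4,6,2; δ0: rk 3, SNF 1^3; δ1: rk 2, SNF 1^2
Ȟ^0: (4−3)−0=1 ⇒ Z
Ȟ^1: (6−2)−3=1 ⇒ Z
Ȟ^2: (2−0)−2=0 ⇒ 0

Ȟ^0 = Z; Ȟ^1 = Z; Ȟ^2 = 0


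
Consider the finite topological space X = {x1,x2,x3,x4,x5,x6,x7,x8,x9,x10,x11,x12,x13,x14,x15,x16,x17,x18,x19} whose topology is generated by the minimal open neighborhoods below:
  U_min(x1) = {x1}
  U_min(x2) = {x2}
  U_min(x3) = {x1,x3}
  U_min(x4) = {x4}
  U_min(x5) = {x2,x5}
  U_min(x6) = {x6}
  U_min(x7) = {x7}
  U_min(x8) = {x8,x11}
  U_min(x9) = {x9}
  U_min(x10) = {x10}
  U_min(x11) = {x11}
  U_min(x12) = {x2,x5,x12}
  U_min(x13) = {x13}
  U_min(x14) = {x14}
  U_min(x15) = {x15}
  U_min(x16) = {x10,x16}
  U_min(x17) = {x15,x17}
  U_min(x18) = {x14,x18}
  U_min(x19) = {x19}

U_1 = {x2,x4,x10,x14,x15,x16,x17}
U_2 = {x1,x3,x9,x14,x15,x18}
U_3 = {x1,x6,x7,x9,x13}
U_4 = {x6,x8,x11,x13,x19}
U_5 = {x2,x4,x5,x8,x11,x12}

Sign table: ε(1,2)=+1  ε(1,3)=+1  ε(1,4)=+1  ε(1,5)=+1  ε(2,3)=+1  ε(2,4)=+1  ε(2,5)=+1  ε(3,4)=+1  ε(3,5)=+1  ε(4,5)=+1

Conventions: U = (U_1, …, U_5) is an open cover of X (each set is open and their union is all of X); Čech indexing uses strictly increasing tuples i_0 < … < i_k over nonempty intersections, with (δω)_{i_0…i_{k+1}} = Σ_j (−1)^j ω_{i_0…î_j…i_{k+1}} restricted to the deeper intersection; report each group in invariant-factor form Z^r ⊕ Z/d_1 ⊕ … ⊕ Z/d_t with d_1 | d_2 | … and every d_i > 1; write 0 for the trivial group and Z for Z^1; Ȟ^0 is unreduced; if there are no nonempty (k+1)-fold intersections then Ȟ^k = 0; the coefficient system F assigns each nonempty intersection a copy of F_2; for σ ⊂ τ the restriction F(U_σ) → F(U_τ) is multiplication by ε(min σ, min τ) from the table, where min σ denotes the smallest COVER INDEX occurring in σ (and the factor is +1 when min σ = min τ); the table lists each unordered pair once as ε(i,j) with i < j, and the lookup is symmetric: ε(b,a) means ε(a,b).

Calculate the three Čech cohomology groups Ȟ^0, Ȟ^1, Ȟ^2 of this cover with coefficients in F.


Ȟ^0(U;F) ≅ Z/2,  Ȟ^1(U;F) ≅ Z/2,  Ȟ^2(U;F) ≅ 0

nerve of the cover:
  U12={x14,x15} U15={x2,x4} U23={x1,x9} U34={x6,x13} U45={x8,x11}
C dims 5,5; δ0: rk_F2 4
Ȟ^0 = (5 − 4) − 0 = 1, so Ȟ^0 ≅ Z/2
Ȟ^1 = (5 − 0) − 4 = 1, so Ȟ^1 ≅ Z/2
Ȟ^2 = (0 − 0) − 0 = 0, so Ȟ^2 ≅ 0


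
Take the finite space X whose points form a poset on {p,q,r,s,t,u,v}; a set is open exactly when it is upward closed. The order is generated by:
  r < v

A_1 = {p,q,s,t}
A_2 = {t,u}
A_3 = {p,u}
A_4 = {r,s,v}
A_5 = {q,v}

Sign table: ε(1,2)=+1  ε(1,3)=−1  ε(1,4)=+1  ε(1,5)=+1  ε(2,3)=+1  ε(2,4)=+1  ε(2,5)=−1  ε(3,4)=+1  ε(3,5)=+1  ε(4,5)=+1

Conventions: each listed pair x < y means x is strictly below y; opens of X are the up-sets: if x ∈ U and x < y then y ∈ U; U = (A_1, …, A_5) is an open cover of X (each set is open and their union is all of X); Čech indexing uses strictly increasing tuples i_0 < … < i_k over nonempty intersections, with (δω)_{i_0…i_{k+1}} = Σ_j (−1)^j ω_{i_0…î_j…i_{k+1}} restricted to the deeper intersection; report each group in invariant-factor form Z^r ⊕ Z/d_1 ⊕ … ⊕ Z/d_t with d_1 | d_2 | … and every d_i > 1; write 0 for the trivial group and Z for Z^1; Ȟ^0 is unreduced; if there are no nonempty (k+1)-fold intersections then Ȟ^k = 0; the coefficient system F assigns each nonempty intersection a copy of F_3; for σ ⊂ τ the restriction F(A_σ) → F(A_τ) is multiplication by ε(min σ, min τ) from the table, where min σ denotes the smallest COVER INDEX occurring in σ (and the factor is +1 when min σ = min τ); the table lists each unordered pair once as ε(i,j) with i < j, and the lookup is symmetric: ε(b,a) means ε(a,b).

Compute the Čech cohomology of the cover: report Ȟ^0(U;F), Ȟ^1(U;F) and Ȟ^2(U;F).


nerve of the cover:
  A12={t} A13={p} A14={s} A15={q} A23={u} A45={v}
C dims 5,6; δ0: rk_F3 5
Ȟ^0 = (5 − 5) − 0 = 0, so Ȟ^0 ≅ 0
Ȟ^1 = (6 − 0) − 5 = 1, so Ȟ^1 ≅ Z/3
Ȟ^2 = (0 − 0) − 0 = 0, so Ȟ^2 ≅ 0

Ȟ^0 = 0; Ȟ^1 = Z/3; Ȟ^2 = 0


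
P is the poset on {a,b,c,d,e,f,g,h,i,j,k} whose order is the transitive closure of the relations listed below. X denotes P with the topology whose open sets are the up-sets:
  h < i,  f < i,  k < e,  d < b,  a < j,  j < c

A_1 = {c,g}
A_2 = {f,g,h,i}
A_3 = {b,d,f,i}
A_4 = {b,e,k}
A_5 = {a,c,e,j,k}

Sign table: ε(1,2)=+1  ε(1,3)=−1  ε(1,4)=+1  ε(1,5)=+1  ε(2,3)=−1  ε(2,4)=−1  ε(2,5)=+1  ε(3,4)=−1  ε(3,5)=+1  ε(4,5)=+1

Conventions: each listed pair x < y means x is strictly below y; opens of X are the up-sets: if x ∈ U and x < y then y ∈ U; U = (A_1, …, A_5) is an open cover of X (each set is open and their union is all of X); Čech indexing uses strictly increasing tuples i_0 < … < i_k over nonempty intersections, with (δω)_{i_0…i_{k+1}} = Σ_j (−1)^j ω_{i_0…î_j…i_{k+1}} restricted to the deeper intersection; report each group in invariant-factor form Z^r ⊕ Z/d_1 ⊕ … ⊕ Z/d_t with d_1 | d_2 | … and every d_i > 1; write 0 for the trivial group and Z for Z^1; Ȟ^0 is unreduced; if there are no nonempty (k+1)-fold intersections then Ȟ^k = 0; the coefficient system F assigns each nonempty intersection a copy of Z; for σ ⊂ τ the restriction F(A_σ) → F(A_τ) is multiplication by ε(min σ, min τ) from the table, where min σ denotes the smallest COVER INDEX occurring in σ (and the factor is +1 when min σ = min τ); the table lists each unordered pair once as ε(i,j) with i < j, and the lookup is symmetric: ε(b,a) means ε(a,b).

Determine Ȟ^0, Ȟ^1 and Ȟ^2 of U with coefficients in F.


cover nerve:
  A12={g} A15={c} A23={f,i} A34={b} A45={e,k}
C dims 5,5; δ0: rk 4, SNF 1^4
Ȟ^0: (5−4)−0=1 ⇒ Z
Ȟ^1: (5−0)−4=1 ⇒ Z
Ȟ^2: (0−0)−0=0 ⇒ 0

Ȟ^0 = Z, Ȟ^1 = Z, Ȟ^2 = 0


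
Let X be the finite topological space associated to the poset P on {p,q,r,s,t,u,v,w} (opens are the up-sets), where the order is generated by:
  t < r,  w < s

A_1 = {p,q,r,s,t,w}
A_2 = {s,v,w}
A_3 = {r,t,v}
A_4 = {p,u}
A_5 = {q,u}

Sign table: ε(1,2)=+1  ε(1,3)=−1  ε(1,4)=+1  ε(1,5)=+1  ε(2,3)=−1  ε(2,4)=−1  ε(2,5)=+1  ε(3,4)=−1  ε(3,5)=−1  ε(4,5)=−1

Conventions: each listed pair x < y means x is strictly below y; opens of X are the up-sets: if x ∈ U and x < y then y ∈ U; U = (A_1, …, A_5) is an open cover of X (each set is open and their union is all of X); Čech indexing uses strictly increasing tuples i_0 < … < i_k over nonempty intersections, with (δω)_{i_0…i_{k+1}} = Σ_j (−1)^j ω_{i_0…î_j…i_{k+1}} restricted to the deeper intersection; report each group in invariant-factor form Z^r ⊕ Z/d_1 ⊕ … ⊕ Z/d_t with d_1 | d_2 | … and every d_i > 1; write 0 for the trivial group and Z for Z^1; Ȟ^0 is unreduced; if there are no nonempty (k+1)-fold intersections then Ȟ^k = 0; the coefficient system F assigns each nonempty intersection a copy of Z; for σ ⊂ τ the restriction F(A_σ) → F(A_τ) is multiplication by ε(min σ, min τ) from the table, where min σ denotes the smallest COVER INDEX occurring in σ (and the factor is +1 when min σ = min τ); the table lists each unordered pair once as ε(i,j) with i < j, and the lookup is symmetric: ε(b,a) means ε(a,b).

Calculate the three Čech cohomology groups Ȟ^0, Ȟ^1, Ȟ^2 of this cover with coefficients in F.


cover nerve:
  A12={s,w} A13={r,t} A14={p} A15={q} A23={v} A45={u}
C dims 5,6; δ0: rk 5, SNF 1^4·2
Ȟ^0: (5−5)−0=0 ⇒ 0
Ȟ^1: (6−0)−5=1 plus torsion [2] ⇒ Z ⊕ Z/2
Ȟ^2: (0−0)−0=0 ⇒ 0

Ȟ^0(U;F) ≅ 0, Ȟ^1(U;F) ≅ Z ⊕ Z/2 and Ȟ^2(U;F) ≅ 0


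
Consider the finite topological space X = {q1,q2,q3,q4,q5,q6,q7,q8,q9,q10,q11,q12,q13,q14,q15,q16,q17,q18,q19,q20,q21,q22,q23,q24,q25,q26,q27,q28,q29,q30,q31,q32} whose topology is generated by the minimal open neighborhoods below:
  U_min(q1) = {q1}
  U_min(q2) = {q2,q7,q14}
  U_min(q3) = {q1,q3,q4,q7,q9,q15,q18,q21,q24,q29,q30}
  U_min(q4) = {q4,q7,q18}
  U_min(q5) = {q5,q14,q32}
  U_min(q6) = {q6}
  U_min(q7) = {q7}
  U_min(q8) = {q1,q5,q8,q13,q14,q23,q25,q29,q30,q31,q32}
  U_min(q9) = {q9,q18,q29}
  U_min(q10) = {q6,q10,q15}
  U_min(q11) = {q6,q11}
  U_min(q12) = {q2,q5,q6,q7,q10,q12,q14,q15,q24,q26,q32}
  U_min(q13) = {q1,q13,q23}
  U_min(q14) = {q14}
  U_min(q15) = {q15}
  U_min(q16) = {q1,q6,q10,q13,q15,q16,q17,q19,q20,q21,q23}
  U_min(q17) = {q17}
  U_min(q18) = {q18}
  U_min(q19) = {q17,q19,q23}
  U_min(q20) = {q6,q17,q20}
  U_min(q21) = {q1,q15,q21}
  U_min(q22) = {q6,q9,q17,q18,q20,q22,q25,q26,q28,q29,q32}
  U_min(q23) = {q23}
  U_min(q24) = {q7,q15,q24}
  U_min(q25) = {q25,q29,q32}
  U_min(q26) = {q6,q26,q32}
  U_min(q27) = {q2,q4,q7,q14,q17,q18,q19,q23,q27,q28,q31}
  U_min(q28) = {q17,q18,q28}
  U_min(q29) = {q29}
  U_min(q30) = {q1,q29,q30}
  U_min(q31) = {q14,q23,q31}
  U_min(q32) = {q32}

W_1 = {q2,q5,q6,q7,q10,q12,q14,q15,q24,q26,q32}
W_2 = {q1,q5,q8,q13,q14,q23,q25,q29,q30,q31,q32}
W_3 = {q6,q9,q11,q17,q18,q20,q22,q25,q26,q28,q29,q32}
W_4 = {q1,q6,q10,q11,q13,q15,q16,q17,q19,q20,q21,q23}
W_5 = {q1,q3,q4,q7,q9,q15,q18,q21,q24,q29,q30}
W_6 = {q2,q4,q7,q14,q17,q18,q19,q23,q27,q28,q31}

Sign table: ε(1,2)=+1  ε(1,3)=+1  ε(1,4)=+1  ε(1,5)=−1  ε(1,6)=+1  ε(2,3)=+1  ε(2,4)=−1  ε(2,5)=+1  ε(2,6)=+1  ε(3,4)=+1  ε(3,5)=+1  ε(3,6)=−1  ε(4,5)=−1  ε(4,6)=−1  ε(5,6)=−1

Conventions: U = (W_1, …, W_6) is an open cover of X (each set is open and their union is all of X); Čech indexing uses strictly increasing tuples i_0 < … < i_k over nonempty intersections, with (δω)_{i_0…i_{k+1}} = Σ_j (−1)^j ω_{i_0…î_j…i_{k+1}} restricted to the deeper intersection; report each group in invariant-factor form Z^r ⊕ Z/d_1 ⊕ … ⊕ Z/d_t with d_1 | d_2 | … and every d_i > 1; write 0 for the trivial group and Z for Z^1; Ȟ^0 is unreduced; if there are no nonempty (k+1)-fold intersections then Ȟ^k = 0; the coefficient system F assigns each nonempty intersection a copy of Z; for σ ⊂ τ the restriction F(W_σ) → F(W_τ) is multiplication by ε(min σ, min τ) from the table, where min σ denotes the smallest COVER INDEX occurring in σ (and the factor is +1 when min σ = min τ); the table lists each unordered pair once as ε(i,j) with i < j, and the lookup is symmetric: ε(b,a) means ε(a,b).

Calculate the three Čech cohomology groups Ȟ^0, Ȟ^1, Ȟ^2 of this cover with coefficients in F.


Ȟ^0(U;F) ≅ 0,  Ȟ^1(U;F) ≅ Z/2,  Ȟ^2(U;F) ≅ Z

intersection data:
  W12={q5,q14,q32} W13={q6,q26,q32} W14={q6,q10,q15} W15={q7,q15,q24} W16={q2,q7,q14} W23={q25,q29,q32} W24={q1,q13,q23} W25={q1,q29,q30} W26={q14,q23,q31} W34={q6,q11,q17,q20} W35={q9,q18,q29} W36={q17,q18,q28} W45={q1,q15,q21} W46={q17,q19,q23} W56={q4,q7,q18}
  W123={q32} W126={q14} W134={q6} W145={q15} W156={q7} W235={q29} W245={q1} W246={q23} W346={q17} W356={q18}
C dims 6,15,10; δ0: rk 6, SNF 1^5·2; δ1: rk 9, SNF 1^9
Ȟ^0 = (6 − 6) − 0 = 0, so Ȟ^0 ≅ 0
Ȟ^1 = (15 − 9) − 6 = 0 plus torsion [2], so Ȟ^1 ≅ Z/2
Ȟ^2 = (10 − 0) − 9 = 1, so Ȟ^2 ≅ Z
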